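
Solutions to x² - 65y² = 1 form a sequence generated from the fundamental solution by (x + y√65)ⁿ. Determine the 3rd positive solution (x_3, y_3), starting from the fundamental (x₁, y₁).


Step 1: Find the fundamental solution (x₁, y₁) of x² - 65y² = 1.
  Expand √65 as a continued fraction. a₀ = ⌊√65⌋ = 8; iterate m_{k+1} = d_k·a_k − m_k, d_{k+1} = (65 − m_{k+1}²)/d_k, a_{k+1} = ⌊(a₀ + m_{k+1})/d_{k+1}⌋ (starting m₀ = 0, d₀ = 1), with convergents p_k = a_k·p_{k-1} + p_{k-2}, q_k = a_k·q_{k-1} + q_{k-2} (p₋₁ = 1, q₋₁ = 0):
  k = 0: a₀ = 8; p₀/q₀ = 8/1; p₀² − 65·q₀² = 64 − 65 = -1.
  k = 1: m = 8, d = 1, a = ⌊(8 + 8)/1⌋ = 16; p/q = (16·8 + 1)/(16·1 + 0) = 129/16; p² − 65·q² = 16641 − 16640 = 1.
  The first convergent with p² − 65·q² = 1 gives the fundamental solution (x₁, y₁) = (129, 16).
Step 2: Apply the recurrence (x_{n+1}, y_{n+1}) = (x₁x_n + 65y₁y_n, x₁y_n + y₁x_n) repeatedly.
  From (x_1, y_1) = (129, 16): x_2 = 129·129 + 65·16·16 = 33281; y_2 = 129·16 + 16·129 = 4128.
  From (x_2, y_2) = (33281, 4128): x_3 = 129·33281 + 65·16·4128 = 8586369; y_3 = 129·4128 + 16·33281 = 1065008.
Step 3: Verify x_3² - 65·y_3² = 73725732604161 - 73725732604160 = 1 (should be 1). ✓

(x_1, y_1) = (129, 16); (x_3, y_3) = (8586369, 1065008).


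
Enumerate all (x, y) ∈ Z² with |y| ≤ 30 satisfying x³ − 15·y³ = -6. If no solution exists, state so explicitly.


The equation is x³ - 15y³ = -6. For fixed y, x³ = 15·y³ − 6, so a solution requires the RHS to be a perfect cube.
Strategy: iterate y from -30 to 30, compute RHS = 15·y³ − 6, and check whether it is a (positive or negative) perfect cube.
Check small values of y:
  y = 0: RHS = -6 is not a perfect cube.
  y = 1: RHS = 9 is not a perfect cube.
  y = -1: RHS = -21 is not a perfect cube.
  y = 2: RHS = 114 is not a perfect cube.
  y = -2: RHS = -126 is not a perfect cube.
  y = 3: RHS = 399 is not a perfect cube.
  y = -3: RHS = -411 is not a perfect cube.
Continuing the search up to |y| = 30 finds no solutions either.
No (x, y) in the scanned range satisfies the equation.

No integer solutions with |y| ≤ 30.


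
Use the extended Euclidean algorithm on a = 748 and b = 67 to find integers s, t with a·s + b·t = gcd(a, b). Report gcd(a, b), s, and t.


Euclidean algorithm on (748, 67) — divide until remainder is 0:
  748 = 11 · 67 + 11
  67 = 6 · 11 + 1
  11 = 11 · 1 + 0
gcd(748, 67) = 1.
Track Bezout coefficients alongside the remainders: start with r₀ = 748 = a·1 + b·0 (s = 1, t = 0) and r₁ = 67 = a·0 + b·1 (s = 0, t = 1); each new remainder r_{k+1} = r_{k-1} − q_k·r_k inherits s_{k+1} = s_{k-1} − q_k·s_k, t_{k+1} = t_{k-1} − q_k·t_k, so r_k = a·s_k + b·t_k at every step:
  q = 11: r = 11, s = 1 − 11·0 = 1, t = 0 − 11·1 = -11  (check: 748·1 + 67·(-11) = 11)
  q = 6: r = 1, s = 0 − 6·1 = -6, t = 1 − 6·(-11) = 67  (check: 748·(-6) + 67·67 = 1)
The row with r = 1 (the gcd) gives the Bezout coefficients s = -6, t = 67.
Result: 748 · (-6) + 67 · (67) = 1.

gcd(748, 67) = 1; s = -6, t = 67 (check: 748·(-6) + 67·67 = 1).


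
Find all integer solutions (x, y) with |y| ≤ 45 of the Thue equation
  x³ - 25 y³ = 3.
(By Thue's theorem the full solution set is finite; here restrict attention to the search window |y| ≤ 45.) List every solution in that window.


The equation is x³ - 25y³ = 3. For fixed y, x³ = 25·y³ + 3, so a solution requires the RHS to be a perfect cube.
Strategy: iterate y from -45 to 45, compute RHS = 25·y³ + 3, and check whether it is a (positive or negative) perfect cube.
Check small values of y:
  y = 0: RHS = 3 is not a perfect cube.
  y = 1: RHS = 28 is not a perfect cube.
  y = -1: RHS = -22 is not a perfect cube.
  y = 2: RHS = 203 is not a perfect cube.
  y = -2: RHS = -197 is not a perfect cube.
  y = 3: RHS = 678 is not a perfect cube.
  y = -3: RHS = -672 is not a perfect cube.
Continuing the search up to |y| = 45 finds no solutions either.
No (x, y) in the scanned range satisfies the equation.

No integer solutions with |y| ≤ 45.


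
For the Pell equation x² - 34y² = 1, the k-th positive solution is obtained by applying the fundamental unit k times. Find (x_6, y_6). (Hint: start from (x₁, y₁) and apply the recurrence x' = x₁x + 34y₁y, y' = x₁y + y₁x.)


Step 1: Find the fundamental solution (x₁, y₁) of x² - 34y² = 1.
  Expand √34 as a continued fraction. a₀ = ⌊√34⌋ = 5; iterate m_{k+1} = d_k·a_k − m_k, d_{k+1} = (34 − m_{k+1}²)/d_k, a_{k+1} = ⌊(a₀ + m_{k+1})/d_{k+1}⌋ (starting m₀ = 0, d₀ = 1), with convergents p_k = a_k·p_{k-1} + p_{k-2}, q_k = a_k·q_{k-1} + q_{k-2} (p₋₁ = 1, q₋₁ = 0):
  k = 0: a₀ = 5; p₀/q₀ = 5/1; p₀² − 34·q₀² = 25 − 34 = -9.
  k = 1: m = 5, d = 9, a = ⌊(5 + 5)/9⌋ = 1; p/q = (1·5 + 1)/(1·1 + 0) = 6/1; p² − 34·q² = 36 − 34 = 2.
  k = 2: m = 4, d = 2, a = ⌊(5 + 4)/2⌋ = 4; p/q = (4·6 + 5)/(4·1 + 1) = 29/5; p² − 34·q² = 841 − 850 = -9.
  k = 3: m = 4, d = 9, a = ⌊(5 + 4)/9⌋ = 1; p/q = (1·29 + 6)/(1·5 + 1) = 35/6; p² − 34·q² = 1225 − 1224 = 1.
  The first convergent with p² − 34·q² = 1 gives the fundamental solution (x₁, y₁) = (35, 6).
Step 2: Apply the recurrence (x_{n+1}, y_{n+1}) = (x₁x_n + 34y₁y_n, x₁y_n + y₁x_n) repeatedly.
  From (x_1, y_1) = (35, 6): x_2 = 35·35 + 34·6·6 = 2449; y_2 = 35·6 + 6·35 = 420.
  From (x_2, y_2) = (2449, 420): x_3 = 35·2449 + 34·6·420 = 171395; y_3 = 35·420 + 6·2449 = 29394.
  From (x_3, y_3) = (171395, 29394): x_4 = 35·171395 + 34·6·29394 = 11995201; y_4 = 35·29394 + 6·171395 = 2057160.
  From (x_4, y_4) = (11995201, 2057160): x_5 = 35·11995201 + 34·6·2057160 = 839492675; y_5 = 35·2057160 + 6·11995201 = 143971806.
  From (x_5, y_5) = (839492675, 143971806): x_6 = 35·839492675 + 34·6·143971806 = 58752492049; y_6 = 35·143971806 + 6·839492675 = 10075969260.
Step 3: Verify x_6² - 34·y_6² = 3451855321967808218401 - 3451855321967808218400 = 1 (should be 1). ✓

(x_1, y_1) = (35, 6); (x_6, y_6) = (58752492049, 10075969260).


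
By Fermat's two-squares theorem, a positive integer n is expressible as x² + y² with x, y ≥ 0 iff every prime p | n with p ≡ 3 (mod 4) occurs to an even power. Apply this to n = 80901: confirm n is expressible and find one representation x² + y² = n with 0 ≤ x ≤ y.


Step 1: Factor n = 80901 = 3^2 · 89 · 101.
Step 2: Check the mod-4 condition on each prime factor: 3 ≡ 3 (mod 4), exponent 2 (must be even); 89 ≡ 1 (mod 4), exponent 1; 101 ≡ 1 (mod 4), exponent 1.
All primes ≡ 3 (mod 4) appear to even exponent (or don't appear), so by the two-squares theorem n IS expressible as a sum of two squares.
Step 3: Build a representation. Group n = k² · m with k = 3 and m = 89 · 101 = 8989 (a product of primes ≡ 1 (mod 4)); a representation of m scales to one of n via (k·x)² + (k·y)² = k²(x² + y²). Each prime p ≡ 1 (mod 4) is itself a sum of two squares; find a² by testing p − a² for a perfect square:
  89: 89 − 1² = 88, 89 − 2² = 85, 89 − 3² = 80, 89 − 4² = 73, 89 − 5² = 64 = 8² ⇒ 89 = 5² + 8².
  101: 101 − 1² = 100 = 10² ⇒ 101 = 1² + 10².
  Combine using the Brahmagupta–Fibonacci identity (a² + b²)(c² + d²) = (ac − bd)² + (ad + bc)² = (ac + bd)² + (ad − bc)²:
  89 · 101 = 8989: from (5² + 8²)(1² + 10²), take (5·1 − 8·10, 5·10 + 8·1) = (5 − 80, 50 + 8) = (-75, 58); dropping signs (only squares matter) gives (75, 58); check 75² + 58² = 5625 + 3364 = 8989 ✓.
  Scale by k = 3: (3·75, 3·58) = (225, 174).
Step 4: Order so x ≤ y and verify: 174² + 225² = 30276 + 50625 = 80901 = n. ✓

n = 80901 = 174² + 225² (one valid representation with x ≤ y).


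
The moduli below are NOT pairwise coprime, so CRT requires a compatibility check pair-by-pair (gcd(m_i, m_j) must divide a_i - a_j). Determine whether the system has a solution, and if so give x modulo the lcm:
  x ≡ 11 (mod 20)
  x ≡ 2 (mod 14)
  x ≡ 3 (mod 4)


Moduli 20, 14, 4 are not pairwise coprime, so CRT works modulo lcm(m_i) when all pairwise compatibility conditions hold.
Pairwise compatibility: gcd(m_i, m_j) must divide a_i - a_j for every pair.
Merge one congruence at a time:
  Start: x ≡ 11 (mod 20).
  Combine with x ≡ 2 (mod 14): gcd(20, 14) = 2, and 2 - 11 = -9 is NOT divisible by 2.
    ⇒ system is inconsistent (no integer solution).

No solution (the system is inconsistent).


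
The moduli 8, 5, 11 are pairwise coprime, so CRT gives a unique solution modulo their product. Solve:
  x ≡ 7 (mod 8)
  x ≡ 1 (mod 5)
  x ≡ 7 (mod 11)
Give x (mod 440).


Moduli 8, 5, 11 are pairwise coprime; by CRT there is a unique solution modulo M = 8 · 5 · 11 = 440.
Solve pairwise, accumulating the modulus:
  Start with x ≡ 7 (mod 8).
  Combine with x ≡ 1 (mod 5): since gcd(8, 5) = 1, we get a unique residue mod 40.
    Write x = 7 + 8·t and substitute into x ≡ 1 (mod 5): 8·t ≡ 1 − 7 = -6 (mod 5).
    Reduce coefficients mod 5: 3·t ≡ 4 (mod 5).
    The inverse of 3 mod 5 is 2 (since 3·2 = 6 = 1·5 + 1), so t ≡ 2·4 = 8 ≡ 3 (mod 5).
    Then x = 7 + 8·3 = 31, valid modulo lcm(8, 5) = 40: x ≡ 31 (mod 40).
  Combine with x ≡ 7 (mod 11): since gcd(40, 11) = 1, we get a unique residue mod 440.
    Write x = 31 + 40·t and substitute into x ≡ 7 (mod 11): 40·t ≡ 7 − 31 = -24 (mod 11).
    Reduce coefficients mod 11: 7·t ≡ 9 (mod 11).
    The inverse of 7 mod 11 is 8 (since 7·8 = 56 = 5·11 + 1), so t ≡ 8·9 = 72 ≡ 6 (mod 11).
    Then x = 31 + 40·6 = 271, valid modulo lcm(40, 11) = 440: x ≡ 271 (mod 440).
Verify: 271 mod 8 = 7 ✓, 271 mod 5 = 1 ✓, 271 mod 11 = 7 ✓.

x ≡ 271 (mod 440).


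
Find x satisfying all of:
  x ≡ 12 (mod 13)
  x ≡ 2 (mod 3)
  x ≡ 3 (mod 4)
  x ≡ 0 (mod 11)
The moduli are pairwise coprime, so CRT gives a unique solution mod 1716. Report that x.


Product of moduli M = 13 · 3 · 4 · 11 = 1716.
Merge one congruence at a time:
  Start: x ≡ 12 (mod 13).
  Combine with x ≡ 2 (mod 3); new modulus lcm = 39.
    Write x = 12 + 13·t and substitute into x ≡ 2 (mod 3): 13·t ≡ 2 − 12 = -10 (mod 3).
    Reduce coefficients mod 3: 1·t ≡ 2 (mod 3).
    So t ≡ 2 (mod 3).
    Then x = 12 + 13·2 = 38, valid modulo lcm(13, 3) = 39: x ≡ 38 (mod 39).
  Combine with x ≡ 3 (mod 4); new modulus lcm = 156.
    Write x = 38 + 39·t and substitute into x ≡ 3 (mod 4): 39·t ≡ 3 − 38 = -35 (mod 4).
    Reduce coefficients mod 4: 3·t ≡ 1 (mod 4).
    The inverse of 3 mod 4 is 3 (since 3·3 = 9 = 2·4 + 1), so t ≡ 3·1 = 3 ≡ 3 (mod 4).
    Then x = 38 + 39·3 = 155, valid modulo lcm(39, 4) = 156: x ≡ 155 (mod 156).
  Combine with x ≡ 0 (mod 11); new modulus lcm = 1716.
    Write x = 155 + 156·t and substitute into x ≡ 0 (mod 11): 156·t ≡ 0 − 155 = -155 (mod 11).
    Reduce coefficients mod 11: 2·t ≡ 10 (mod 11).
    The inverse of 2 mod 11 is 6 (since 2·6 = 12 = 1·11 + 1), so t ≡ 6·10 = 60 ≡ 5 (mod 11).
    Then x = 155 + 156·5 = 935, valid modulo lcm(156, 11) = 1716: x ≡ 935 (mod 1716).
Verify against each original: 935 mod 13 = 12, 935 mod 3 = 2, 935 mod 4 = 3, 935 mod 11 = 0.

x ≡ 935 (mod 1716).


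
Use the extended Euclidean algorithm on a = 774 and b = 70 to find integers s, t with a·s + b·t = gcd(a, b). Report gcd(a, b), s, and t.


Euclidean algorithm on (774, 70) — divide until remainder is 0:
  774 = 11 · 70 + 4
  70 = 17 · 4 + 2
  4 = 2 · 2 + 0
gcd(774, 70) = 2.
Track Bezout coefficients alongside the remainders: start with r₀ = 774 = a·1 + b·0 (s = 1, t = 0) and r₁ = 70 = a·0 + b·1 (s = 0, t = 1); each new remainder r_{k+1} = r_{k-1} − q_k·r_k inherits s_{k+1} = s_{k-1} − q_k·s_k, t_{k+1} = t_{k-1} − q_k·t_k, so r_k = a·s_k + b·t_k at every step:
  q = 11: r = 4, s = 1 − 11·0 = 1, t = 0 − 11·1 = -11  (check: 774·1 + 70·(-11) = 4)
  q = 17: r = 2, s = 0 − 17·1 = -17, t = 1 − 17·(-11) = 188  (check: 774·(-17) + 70·188 = 2)
The row with r = 2 (the gcd) gives the Bezout coefficients s = -17, t = 188.
Result: 774 · (-17) + 70 · (188) = 2.

gcd(774, 70) = 2; s = -17, t = 188 (check: 774·(-17) + 70·188 = 2).


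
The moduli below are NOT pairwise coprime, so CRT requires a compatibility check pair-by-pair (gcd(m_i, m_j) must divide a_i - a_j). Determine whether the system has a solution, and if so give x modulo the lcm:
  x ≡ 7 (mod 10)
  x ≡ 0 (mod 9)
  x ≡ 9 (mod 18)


Moduli 10, 9, 18 are not pairwise coprime, so CRT works modulo lcm(m_i) when all pairwise compatibility conditions hold.
Pairwise compatibility: gcd(m_i, m_j) must divide a_i - a_j for every pair.
Merge one congruence at a time:
  Start: x ≡ 7 (mod 10).
  Combine with x ≡ 0 (mod 9): gcd(10, 9) = 1; 0 - 7 = -7, which IS divisible by 1, so compatible.
    Write x = 7 + 10·t and substitute into x ≡ 0 (mod 9): 10·t ≡ 0 − 7 = -7 (mod 9).
    Reduce coefficients mod 9: 1·t ≡ 2 (mod 9).
    So t ≡ 2 (mod 9).
    Then x = 7 + 10·2 = 27, valid modulo lcm(10, 9) = 90: x ≡ 27 (mod 90).
  Combine with x ≡ 9 (mod 18): gcd(90, 18) = 18; 9 - 27 = -18, which IS divisible by 18, so compatible.
    Write x = 27 + 90·t and substitute into x ≡ 9 (mod 18): 90·t ≡ 9 − 27 = -18 (mod 18).
    Divide the congruence (and modulus) by g = 18: 5·t ≡ -1 (mod 1).
    Modulo 1 every t works; take t = 0.
    Then x = 27 + 90·0 = 27, valid modulo lcm(90, 18) = 90: x ≡ 27 (mod 90).
Verify: 27 mod 10 = 7, 27 mod 9 = 0, 27 mod 18 = 9.

x ≡ 27 (mod 90).


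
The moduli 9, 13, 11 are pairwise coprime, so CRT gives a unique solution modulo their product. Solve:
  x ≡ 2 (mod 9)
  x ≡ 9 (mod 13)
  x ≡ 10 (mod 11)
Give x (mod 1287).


Moduli 9, 13, 11 are pairwise coprime; by CRT there is a unique solution modulo M = 9 · 13 · 11 = 1287.
Solve pairwise, accumulating the modulus:
  Start with x ≡ 2 (mod 9).
  Combine with x ≡ 9 (mod 13): since gcd(9, 13) = 1, we get a unique residue mod 117.
    Write x = 2 + 9·t and substitute into x ≡ 9 (mod 13): 9·t ≡ 9 − 2 = 7 (mod 13).
    The inverse of 9 mod 13 is 3 (since 9·3 = 27 = 2·13 + 1), so t ≡ 3·7 = 21 ≡ 8 (mod 13).
    Then x = 2 + 9·8 = 74, valid modulo lcm(9, 13) = 117: x ≡ 74 (mod 117).
  Combine with x ≡ 10 (mod 11): since gcd(117, 11) = 1, we get a unique residue mod 1287.
    Write x = 74 + 117·t and substitute into x ≡ 10 (mod 11): 117·t ≡ 10 − 74 = -64 (mod 11).
    Reduce coefficients mod 11: 7·t ≡ 2 (mod 11).
    The inverse of 7 mod 11 is 8 (since 7·8 = 56 = 5·11 + 1), so t ≡ 8·2 = 16 ≡ 5 (mod 11).
    Then x = 74 + 117·5 = 659, valid modulo lcm(117, 11) = 1287: x ≡ 659 (mod 1287).
Verify: 659 mod 9 = 2 ✓, 659 mod 13 = 9 ✓, 659 mod 11 = 10 ✓.

x ≡ 659 (mod 1287).


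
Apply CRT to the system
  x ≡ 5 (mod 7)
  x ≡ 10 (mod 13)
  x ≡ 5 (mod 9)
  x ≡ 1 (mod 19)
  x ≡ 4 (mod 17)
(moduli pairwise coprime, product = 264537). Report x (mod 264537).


Product of moduli M = 7 · 13 · 9 · 19 · 17 = 264537.
Merge one congruence at a time:
  Start: x ≡ 5 (mod 7).
  Combine with x ≡ 10 (mod 13); new modulus lcm = 91.
    Write x = 5 + 7·t and substitute into x ≡ 10 (mod 13): 7·t ≡ 10 − 5 = 5 (mod 13).
    The inverse of 7 mod 13 is 2 (since 7·2 = 14 = 1·13 + 1), so t ≡ 2·5 = 10 ≡ 10 (mod 13).
    Then x = 5 + 7·10 = 75, valid modulo lcm(7, 13) = 91: x ≡ 75 (mod 91).
  Combine with x ≡ 5 (mod 9); new modulus lcm = 819.
    Write x = 75 + 91·t and substitute into x ≡ 5 (mod 9): 91·t ≡ 5 − 75 = -70 (mod 9).
    Reduce coefficients mod 9: 1·t ≡ 2 (mod 9).
    So t ≡ 2 (mod 9).
    Then x = 75 + 91·2 = 257, valid modulo lcm(91, 9) = 819: x ≡ 257 (mod 819).
  Combine with x ≡ 1 (mod 19); new modulus lcm = 15561.
    Write x = 257 + 819·t and substitute into x ≡ 1 (mod 19): 819·t ≡ 1 − 257 = -256 (mod 19).
    Reduce coefficients mod 19: 2·t ≡ 10 (mod 19).
    The inverse of 2 mod 19 is 10 (since 2·10 = 20 = 1·19 + 1), so t ≡ 10·10 = 100 ≡ 5 (mod 19).
    Then x = 257 + 819·5 = 4352, valid modulo lcm(819, 19) = 15561: x ≡ 4352 (mod 15561).
  Combine with x ≡ 4 (mod 17); new modulus lcm = 264537.
    Write x = 4352 + 15561·t and substitute into x ≡ 4 (mod 17): 15561·t ≡ 4 − 4352 = -4348 (mod 17).
    Reduce coefficients mod 17: 6·t ≡ 4 (mod 17).
    The inverse of 6 mod 17 is 3 (since 6·3 = 18 = 1·17 + 1), so t ≡ 3·4 = 12 ≡ 12 (mod 17).
    Then x = 4352 + 15561·12 = 191084, valid modulo lcm(15561, 17) = 264537: x ≡ 191084 (mod 264537).
Verify against each original: 191084 mod 7 = 5, 191084 mod 13 = 10, 191084 mod 9 = 5, 191084 mod 19 = 1, 191084 mod 17 = 4.

x ≡ 191084 (mod 264537).


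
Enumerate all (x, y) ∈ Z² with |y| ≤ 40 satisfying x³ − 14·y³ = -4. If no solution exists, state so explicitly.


The equation is x³ - 14y³ = -4. For fixed y, x³ = 14·y³ − 4, so a solution requires the RHS to be a perfect cube.
Strategy: iterate y from -40 to 40, compute RHS = 14·y³ − 4, and check whether it is a (positive or negative) perfect cube.
Check small values of y:
  y = 0: RHS = -4 is not a perfect cube.
  y = 1: RHS = 10 is not a perfect cube.
  y = -1: RHS = -18 is not a perfect cube.
  y = 2: RHS = 108 is not a perfect cube.
  y = -2: RHS = -116 is not a perfect cube.
  y = 3: RHS = 374 is not a perfect cube.
  y = -3: RHS = -382 is not a perfect cube.
Continuing the search up to |y| = 40 finds no solutions either.
No (x, y) in the scanned range satisfies the equation.

No integer solutions with |y| ≤ 40.


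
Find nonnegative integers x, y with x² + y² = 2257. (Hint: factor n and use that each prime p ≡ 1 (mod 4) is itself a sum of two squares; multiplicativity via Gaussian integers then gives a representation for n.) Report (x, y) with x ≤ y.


Step 1: Factor n = 2257 = 37 · 61.
Step 2: Check the mod-4 condition on each prime factor: 37 ≡ 1 (mod 4), exponent 1; 61 ≡ 1 (mod 4), exponent 1.
All primes ≡ 3 (mod 4) appear to even exponent (or don't appear), so by the two-squares theorem n IS expressible as a sum of two squares.
Step 3: Build a representation. Here n = 37 · 61 is a product of primes ≡ 1 (mod 4). Each prime p ≡ 1 (mod 4) is itself a sum of two squares; find a² by testing p − a² for a perfect square:
  37: 37 − 1² = 36 = 6² ⇒ 37 = 1² + 6².
  61: 61 − 1² = 60, 61 − 2² = 57, 61 − 3² = 52, 61 − 4² = 45, 61 − 5² = 36 = 6² ⇒ 61 = 5² + 6².
  Combine using the Brahmagupta–Fibonacci identity (a² + b²)(c² + d²) = (ac − bd)² + (ad + bc)² = (ac + bd)² + (ad − bc)²:
  37 · 61 = 2257: from (1² + 6²)(5² + 6²), take (1·5 − 6·6, 1·6 + 6·5) = (5 − 36, 6 + 30) = (-31, 36); dropping signs (only squares matter) gives (31, 36); check 31² + 36² = 961 + 1296 = 2257 ✓.
Step 4: Order so x ≤ y and verify: 31² + 36² = 961 + 1296 = 2257 = n. ✓

n = 2257 = 31² + 36² (one valid representation with x ≤ y).


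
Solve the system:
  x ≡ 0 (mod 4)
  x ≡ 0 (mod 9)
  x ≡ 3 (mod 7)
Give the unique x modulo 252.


Moduli 4, 9, 7 are pairwise coprime; by CRT there is a unique solution modulo M = 4 · 9 · 7 = 252.
Solve pairwise, accumulating the modulus:
  Start with x ≡ 0 (mod 4).
  Combine with x ≡ 0 (mod 9): since gcd(4, 9) = 1, we get a unique residue mod 36.
    Write x = 0 + 4·t and substitute into x ≡ 0 (mod 9): 4·t ≡ 0 − 0 = 0 (mod 9).
    The inverse of 4 mod 9 is 7 (since 4·7 = 28 = 3·9 + 1), so t ≡ 7·0 = 0 ≡ 0 (mod 9).
    Then x = 0 + 4·0 = 0, valid modulo lcm(4, 9) = 36: x ≡ 0 (mod 36).
  Combine with x ≡ 3 (mod 7): since gcd(36, 7) = 1, we get a unique residue mod 252.
    Write x = 0 + 36·t and substitute into x ≡ 3 (mod 7): 36·t ≡ 3 − 0 = 3 (mod 7).
    Reduce coefficients mod 7: 1·t ≡ 3 (mod 7).
    So t ≡ 3 (mod 7).
    Then x = 0 + 36·3 = 108, valid modulo lcm(36, 7) = 252: x ≡ 108 (mod 252).
Verify: 108 mod 4 = 0 ✓, 108 mod 9 = 0 ✓, 108 mod 7 = 3 ✓.

x ≡ 108 (mod 252).


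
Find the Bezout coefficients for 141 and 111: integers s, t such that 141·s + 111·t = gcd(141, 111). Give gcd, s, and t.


Euclidean algorithm on (141, 111) — divide until remainder is 0:
  141 = 1 · 111 + 30
  111 = 3 · 30 + 21
  30 = 1 · 21 + 9
  21 = 2 · 9 + 3
  9 = 3 · 3 + 0
gcd(141, 111) = 3.
Track Bezout coefficients alongside the remainders: start with r₀ = 141 = a·1 + b·0 (s = 1, t = 0) and r₁ = 111 = a·0 + b·1 (s = 0, t = 1); each new remainder r_{k+1} = r_{k-1} − q_k·r_k inherits s_{k+1} = s_{k-1} − q_k·s_k, t_{k+1} = t_{k-1} − q_k·t_k, so r_k = a·s_k + b·t_k at every step:
  q = 1: r = 30, s = 1 − 1·0 = 1, t = 0 − 1·1 = -1  (check: 141·1 + 111·(-1) = 30)
  q = 3: r = 21, s = 0 − 3·1 = -3, t = 1 − 3·(-1) = 4  (check: 141·(-3) + 111·4 = 21)
  q = 1: r = 9, s = 1 − 1·(-3) = 4, t = -1 − 1·4 = -5  (check: 141·4 + 111·(-5) = 9)
  q = 2: r = 3, s = -3 − 2·4 = -11, t = 4 − 2·(-5) = 14  (check: 141·(-11) + 111·14 = 3)
The row with r = 3 (the gcd) gives the Bezout coefficients s = -11, t = 14.
Result: 141 · (-11) + 111 · (14) = 3.

gcd(141, 111) = 3; s = -11, t = 14 (check: 141·(-11) + 111·14 = 3).


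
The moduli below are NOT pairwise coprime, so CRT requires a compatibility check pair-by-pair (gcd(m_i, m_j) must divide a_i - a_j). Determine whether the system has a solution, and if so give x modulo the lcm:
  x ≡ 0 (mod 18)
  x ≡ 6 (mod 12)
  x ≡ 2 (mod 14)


Moduli 18, 12, 14 are not pairwise coprime, so CRT works modulo lcm(m_i) when all pairwise compatibility conditions hold.
Pairwise compatibility: gcd(m_i, m_j) must divide a_i - a_j for every pair.
Merge one congruence at a time:
  Start: x ≡ 0 (mod 18).
  Combine with x ≡ 6 (mod 12): gcd(18, 12) = 6; 6 - 0 = 6, which IS divisible by 6, so compatible.
    Write x = 0 + 18·t and substitute into x ≡ 6 (mod 12): 18·t ≡ 6 − 0 = 6 (mod 12).
    Divide the congruence (and modulus) by g = 6: 3·t ≡ 1 (mod 2).
    Reduce coefficients mod 2: 1·t ≡ 1 (mod 2).
    So t ≡ 1 (mod 2).
    Then x = 0 + 18·1 = 18, valid modulo lcm(18, 12) = 36: x ≡ 18 (mod 36).
  Combine with x ≡ 2 (mod 14): gcd(36, 14) = 2; 2 - 18 = -16, which IS divisible by 2, so compatible.
    Write x = 18 + 36·t and substitute into x ≡ 2 (mod 14): 36·t ≡ 2 − 18 = -16 (mod 14).
    Divide the congruence (and modulus) by g = 2: 18·t ≡ -8 (mod 7).
    Reduce coefficients mod 7: 4·t ≡ 6 (mod 7).
    The inverse of 4 mod 7 is 2 (since 4·2 = 8 = 1·7 + 1), so t ≡ 2·6 = 12 ≡ 5 (mod 7).
    Then x = 18 + 36·5 = 198, valid modulo lcm(36, 14) = 252: x ≡ 198 (mod 252).
Verify: 198 mod 18 = 0, 198 mod 12 = 6, 198 mod 14 = 2.

x ≡ 198 (mod 252).


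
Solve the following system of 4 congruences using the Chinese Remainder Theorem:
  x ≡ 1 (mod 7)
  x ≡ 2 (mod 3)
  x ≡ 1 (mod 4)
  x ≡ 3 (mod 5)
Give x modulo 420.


Product of moduli M = 7 · 3 · 4 · 5 = 420.
Merge one congruence at a time:
  Start: x ≡ 1 (mod 7).
  Combine with x ≡ 2 (mod 3); new modulus lcm = 21.
    Write x = 1 + 7·t and substitute into x ≡ 2 (mod 3): 7·t ≡ 2 − 1 = 1 (mod 3).
    Reduce coefficients mod 3: 1·t ≡ 1 (mod 3).
    So t ≡ 1 (mod 3).
    Then x = 1 + 7·1 = 8, valid modulo lcm(7, 3) = 21: x ≡ 8 (mod 21).
  Combine with x ≡ 1 (mod 4); new modulus lcm = 84.
    Write x = 8 + 21·t and substitute into x ≡ 1 (mod 4): 21·t ≡ 1 − 8 = -7 (mod 4).
    Reduce coefficients mod 4: 1·t ≡ 1 (mod 4).
    So t ≡ 1 (mod 4).
    Then x = 8 + 21·1 = 29, valid modulo lcm(21, 4) = 84: x ≡ 29 (mod 84).
  Combine with x ≡ 3 (mod 5); new modulus lcm = 420.
    Write x = 29 + 84·t and substitute into x ≡ 3 (mod 5): 84·t ≡ 3 − 29 = -26 (mod 5).
    Reduce coefficients mod 5: 4·t ≡ 4 (mod 5).
    The inverse of 4 mod 5 is 4 (since 4·4 = 16 = 3·5 + 1), so t ≡ 4·4 = 16 ≡ 1 (mod 5).
    Then x = 29 + 84·1 = 113, valid modulo lcm(84, 5) = 420: x ≡ 113 (mod 420).
Verify against each original: 113 mod 7 = 1, 113 mod 3 = 2, 113 mod 4 = 1, 113 mod 5 = 3.

x ≡ 113 (mod 420).


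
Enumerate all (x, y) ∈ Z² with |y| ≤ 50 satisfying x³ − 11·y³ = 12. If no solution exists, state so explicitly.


The equation is x³ - 11y³ = 12. For fixed y, x³ = 11·y³ + 12, so a solution requires the RHS to be a perfect cube.
Strategy: iterate y from -50 to 50, compute RHS = 11·y³ + 12, and check whether it is a (positive or negative) perfect cube.
Check small values of y:
  y = 0: RHS = 12 is not a perfect cube.
  y = 1: RHS = 23 is not a perfect cube.
  y = -1: RHS = 1 = (1)³ ⇒ x = 1 works.
  y = 2: RHS = 100 is not a perfect cube.
  y = -2: RHS = -76 is not a perfect cube.
  y = 3: RHS = 309 is not a perfect cube.
  y = -3: RHS = -285 is not a perfect cube.
Continuing the search up to |y| = 50 finds no further solutions beyond those listed.
Collected solutions: (1, -1).

Solutions (with |y| ≤ 50): (1, -1).


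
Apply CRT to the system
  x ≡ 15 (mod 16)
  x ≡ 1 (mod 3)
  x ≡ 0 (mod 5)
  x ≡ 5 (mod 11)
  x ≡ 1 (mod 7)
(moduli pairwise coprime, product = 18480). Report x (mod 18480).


Product of moduli M = 16 · 3 · 5 · 11 · 7 = 18480.
Merge one congruence at a time:
  Start: x ≡ 15 (mod 16).
  Combine with x ≡ 1 (mod 3); new modulus lcm = 48.
    Write x = 15 + 16·t and substitute into x ≡ 1 (mod 3): 16·t ≡ 1 − 15 = -14 (mod 3).
    Reduce coefficients mod 3: 1·t ≡ 1 (mod 3).
    So t ≡ 1 (mod 3).
    Then x = 15 + 16·1 = 31, valid modulo lcm(16, 3) = 48: x ≡ 31 (mod 48).
  Combine with x ≡ 0 (mod 5); new modulus lcm = 240.
    Write x = 31 + 48·t and substitute into x ≡ 0 (mod 5): 48·t ≡ 0 − 31 = -31 (mod 5).
    Reduce coefficients mod 5: 3·t ≡ 4 (mod 5).
    The inverse of 3 mod 5 is 2 (since 3·2 = 6 = 1·5 + 1), so t ≡ 2·4 = 8 ≡ 3 (mod 5).
    Then x = 31 + 48·3 = 175, valid modulo lcm(48, 5) = 240: x ≡ 175 (mod 240).
  Combine with x ≡ 5 (mod 11); new modulus lcm = 2640.
    Write x = 175 + 240·t and substitute into x ≡ 5 (mod 11): 240·t ≡ 5 − 175 = -170 (mod 11).
    Reduce coefficients mod 11: 9·t ≡ 6 (mod 11).
    The inverse of 9 mod 11 is 5 (since 9·5 = 45 = 4·11 + 1), so t ≡ 5·6 = 30 ≡ 8 (mod 11).
    Then x = 175 + 240·8 = 2095, valid modulo lcm(240, 11) = 2640: x ≡ 2095 (mod 2640).
  Combine with x ≡ 1 (mod 7); new modulus lcm = 18480.
    Write x = 2095 + 2640·t and substitute into x ≡ 1 (mod 7): 2640·t ≡ 1 − 2095 = -2094 (mod 7).
    Reduce coefficients mod 7: 1·t ≡ 6 (mod 7).
    So t ≡ 6 (mod 7).
    Then x = 2095 + 2640·6 = 17935, valid modulo lcm(2640, 7) = 18480: x ≡ 17935 (mod 18480).
Verify against each original: 17935 mod 16 = 15, 17935 mod 3 = 1, 17935 mod 5 = 0, 17935 mod 11 = 5, 17935 mod 7 = 1.

x ≡ 17935 (mod 18480).


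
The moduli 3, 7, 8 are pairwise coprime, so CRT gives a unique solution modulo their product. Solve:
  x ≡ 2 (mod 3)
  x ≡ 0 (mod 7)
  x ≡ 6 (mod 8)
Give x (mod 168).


Moduli 3, 7, 8 are pairwise coprime; by CRT there is a unique solution modulo M = 3 · 7 · 8 = 168.
Solve pairwise, accumulating the modulus:
  Start with x ≡ 2 (mod 3).
  Combine with x ≡ 0 (mod 7): since gcd(3, 7) = 1, we get a unique residue mod 21.
    Write x = 2 + 3·t and substitute into x ≡ 0 (mod 7): 3·t ≡ 0 − 2 = -2 (mod 7).
    Reduce coefficients mod 7: 3·t ≡ 5 (mod 7).
    The inverse of 3 mod 7 is 5 (since 3·5 = 15 = 2·7 + 1), so t ≡ 5·5 = 25 ≡ 4 (mod 7).
    Then x = 2 + 3·4 = 14, valid modulo lcm(3, 7) = 21: x ≡ 14 (mod 21).
  Combine with x ≡ 6 (mod 8): since gcd(21, 8) = 1, we get a unique residue mod 168.
    Write x = 14 + 21·t and substitute into x ≡ 6 (mod 8): 21·t ≡ 6 − 14 = -8 (mod 8).
    Reduce coefficients mod 8: 5·t ≡ 0 (mod 8).
    The inverse of 5 mod 8 is 5 (since 5·5 = 25 = 3·8 + 1), so t ≡ 5·0 = 0 ≡ 0 (mod 8).
    Then x = 14 + 21·0 = 14, valid modulo lcm(21, 8) = 168: x ≡ 14 (mod 168).
Verify: 14 mod 3 = 2 ✓, 14 mod 7 = 0 ✓, 14 mod 8 = 6 ✓.

x ≡ 14 (mod 168).


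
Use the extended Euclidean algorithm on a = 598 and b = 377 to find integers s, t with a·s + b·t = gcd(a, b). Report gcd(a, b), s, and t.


Euclidean algorithm on (598, 377) — divide until remainder is 0:
  598 = 1 · 377 + 221
  377 = 1 · 221 + 156
  221 = 1 · 156 + 65
  156 = 2 · 65 + 26
  65 = 2 · 26 + 13
  26 = 2 · 13 + 0
gcd(598, 377) = 13.
Track Bezout coefficients alongside the remainders: start with r₀ = 598 = a·1 + b·0 (s = 1, t = 0) and r₁ = 377 = a·0 + b·1 (s = 0, t = 1); each new remainder r_{k+1} = r_{k-1} − q_k·r_k inherits s_{k+1} = s_{k-1} − q_k·s_k, t_{k+1} = t_{k-1} − q_k·t_k, so r_k = a·s_k + b·t_k at every step:
  q = 1: r = 221, s = 1 − 1·0 = 1, t = 0 − 1·1 = -1  (check: 598·1 + 377·(-1) = 221)
  q = 1: r = 156, s = 0 − 1·1 = -1, t = 1 − 1·(-1) = 2  (check: 598·(-1) + 377·2 = 156)
  q = 1: r = 65, s = 1 − 1·(-1) = 2, t = -1 − 1·2 = -3  (check: 598·2 + 377·(-3) = 65)
  q = 2: r = 26, s = -1 − 2·2 = -5, t = 2 − 2·(-3) = 8  (check: 598·(-5) + 377·8 = 26)
  q = 2: r = 13, s = 2 − 2·(-5) = 12, t = -3 − 2·8 = -19  (check: 598·12 + 377·(-19) = 13)
The row with r = 13 (the gcd) gives the Bezout coefficients s = 12, t = -19.
Result: 598 · (12) + 377 · (-19) = 13.

gcd(598, 377) = 13; s = 12, t = -19 (check: 598·12 + 377·(-19) = 13).


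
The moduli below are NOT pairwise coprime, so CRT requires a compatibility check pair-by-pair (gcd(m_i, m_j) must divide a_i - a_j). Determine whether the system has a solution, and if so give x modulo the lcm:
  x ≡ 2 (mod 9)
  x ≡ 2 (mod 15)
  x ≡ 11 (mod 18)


Moduli 9, 15, 18 are not pairwise coprime, so CRT works modulo lcm(m_i) when all pairwise compatibility conditions hold.
Pairwise compatibility: gcd(m_i, m_j) must divide a_i - a_j for every pair.
Merge one congruence at a time:
  Start: x ≡ 2 (mod 9).
  Combine with x ≡ 2 (mod 15): gcd(9, 15) = 3; 2 - 2 = 0, which IS divisible by 3, so compatible.
    Write x = 2 + 9·t and substitute into x ≡ 2 (mod 15): 9·t ≡ 2 − 2 = 0 (mod 15).
    Divide the congruence (and modulus) by g = 3: 3·t ≡ 0 (mod 5).
    The inverse of 3 mod 5 is 2 (since 3·2 = 6 = 1·5 + 1), so t ≡ 2·0 = 0 ≡ 0 (mod 5).
    Then x = 2 + 9·0 = 2, valid modulo lcm(9, 15) = 45: x ≡ 2 (mod 45).
  Combine with x ≡ 11 (mod 18): gcd(45, 18) = 9; 11 - 2 = 9, which IS divisible by 9, so compatible.
    Write x = 2 + 45·t and substitute into x ≡ 11 (mod 18): 45·t ≡ 11 − 2 = 9 (mod 18).
    Divide the congruence (and modulus) by g = 9: 5·t ≡ 1 (mod 2).
    Reduce coefficients mod 2: 1·t ≡ 1 (mod 2).
    So t ≡ 1 (mod 2).
    Then x = 2 + 45·1 = 47, valid modulo lcm(45, 18) = 90: x ≡ 47 (mod 90).
Verify: 47 mod 9 = 2, 47 mod 15 = 2, 47 mod 18 = 11.

x ≡ 47 (mod 90).


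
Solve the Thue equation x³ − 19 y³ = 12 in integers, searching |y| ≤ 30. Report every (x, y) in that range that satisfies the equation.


The equation is x³ - 19y³ = 12. For fixed y, x³ = 19·y³ + 12, so a solution requires the RHS to be a perfect cube.
Strategy: iterate y from -30 to 30, compute RHS = 19·y³ + 12, and check whether it is a (positive or negative) perfect cube.
Check small values of y:
  y = 0: RHS = 12 is not a perfect cube.
  y = 1: RHS = 31 is not a perfect cube.
  y = -1: RHS = -7 is not a perfect cube.
  y = 2: RHS = 164 is not a perfect cube.
  y = -2: RHS = -140 is not a perfect cube.
  y = 3: RHS = 525 is not a perfect cube.
  y = -3: RHS = -501 is not a perfect cube.
Continuing the search up to |y| = 30 finds no solutions either.
No (x, y) in the scanned range satisfies the equation.

No integer solutions with |y| ≤ 30.


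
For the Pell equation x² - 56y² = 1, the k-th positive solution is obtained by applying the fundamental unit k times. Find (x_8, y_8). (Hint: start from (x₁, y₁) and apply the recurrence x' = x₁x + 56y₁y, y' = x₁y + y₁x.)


Step 1: Find the fundamental solution (x₁, y₁) of x² - 56y² = 1.
  Expand √56 as a continued fraction. a₀ = ⌊√56⌋ = 7; iterate m_{k+1} = d_k·a_k − m_k, d_{k+1} = (56 − m_{k+1}²)/d_k, a_{k+1} = ⌊(a₀ + m_{k+1})/d_{k+1}⌋ (starting m₀ = 0, d₀ = 1), with convergents p_k = a_k·p_{k-1} + p_{k-2}, q_k = a_k·q_{k-1} + q_{k-2} (p₋₁ = 1, q₋₁ = 0):
  k = 0: a₀ = 7; p₀/q₀ = 7/1; p₀² − 56·q₀² = 49 − 56 = -7.
  k = 1: m = 7, d = 7, a = ⌊(7 + 7)/7⌋ = 2; p/q = (2·7 + 1)/(2·1 + 0) = 15/2; p² − 56·q² = 225 − 224 = 1.
  The first convergent with p² − 56·q² = 1 gives the fundamental solution (x₁, y₁) = (15, 2).
Step 2: Apply the recurrence (x_{n+1}, y_{n+1}) = (x₁x_n + 56y₁y_n, x₁y_n + y₁x_n) repeatedly.
  From (x_1, y_1) = (15, 2): x_2 = 15·15 + 56·2·2 = 449; y_2 = 15·2 + 2·15 = 60.
  From (x_2, y_2) = (449, 60): x_3 = 15·449 + 56·2·60 = 13455; y_3 = 15·60 + 2·449 = 1798.
  From (x_3, y_3) = (13455, 1798): x_4 = 15·13455 + 56·2·1798 = 403201; y_4 = 15·1798 + 2·13455 = 53880.
  From (x_4, y_4) = (403201, 53880): x_5 = 15·403201 + 56·2·53880 = 12082575; y_5 = 15·53880 + 2·403201 = 1614602.
  From (x_5, y_5) = (12082575, 1614602): x_6 = 15·12082575 + 56·2·1614602 = 362074049; y_6 = 15·1614602 + 2·12082575 = 48384180.
  From (x_6, y_6) = (362074049, 48384180): x_7 = 15·362074049 + 56·2·48384180 = 10850138895; y_7 = 15·48384180 + 2·362074049 = 1449910798.
  From (x_7, y_7) = (10850138895, 1449910798): x_8 = 15·10850138895 + 56·2·1449910798 = 325142092801; y_8 = 15·1449910798 + 2·10850138895 = 43448939760.
Step 3: Verify x_8² - 56·y_8² = 105717380511014096025601 - 105717380511014096025600 = 1 (should be 1). ✓

(x_1, y_1) = (15, 2); (x_8, y_8) = (325142092801, 43448939760).


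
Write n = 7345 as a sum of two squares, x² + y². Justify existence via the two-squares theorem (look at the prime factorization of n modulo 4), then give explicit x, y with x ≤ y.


Step 1: Factor n = 7345 = 5 · 13 · 113.
Step 2: Check the mod-4 condition on each prime factor: 5 ≡ 1 (mod 4), exponent 1; 13 ≡ 1 (mod 4), exponent 1; 113 ≡ 1 (mod 4), exponent 1.
All primes ≡ 3 (mod 4) appear to even exponent (or don't appear), so by the two-squares theorem n IS expressible as a sum of two squares.
Step 3: Build a representation. Here n = 5 · 13 · 113 is a product of primes ≡ 1 (mod 4). Each prime p ≡ 1 (mod 4) is itself a sum of two squares; find a² by testing p − a² for a perfect square:
  5: 5 − 1² = 4 = 2² ⇒ 5 = 1² + 2².
  13: 13 − 1² = 12, 13 − 2² = 9 = 3² ⇒ 13 = 2² + 3².
  113: 113 − 1² = 112, 113 − 2² = 109, 113 − 3² = 104, 113 − 4² = 97, 113 − 5² = 88, 113 − 6² = 77, 113 − 7² = 64 = 8² ⇒ 113 = 7² + 8².
  Combine using the Brahmagupta–Fibonacci identity (a² + b²)(c² + d²) = (ac − bd)² + (ad + bc)² = (ac + bd)² + (ad − bc)²:
  5 · 13 = 65: from (1² + 2²)(2² + 3²), take (1·2 − 2·3, 1·3 + 2·2) = (2 − 6, 3 + 4) = (-4, 7); dropping signs (only squares matter) gives (4, 7); check 4² + 7² = 16 + 49 = 65 ✓.
  65 · 113 = 7345: from (4² + 7²)(7² + 8²), take (4·7 − 7·8, 4·8 + 7·7) = (28 − 56, 32 + 49) = (-28, 81); dropping signs (only squares matter) gives (28, 81); check 28² + 81² = 784 + 6561 = 7345 ✓.
Step 4: Order so x ≤ y and verify: 28² + 81² = 784 + 6561 = 7345 = n. ✓

n = 7345 = 28² + 81² (one valid representation with x ≤ y).


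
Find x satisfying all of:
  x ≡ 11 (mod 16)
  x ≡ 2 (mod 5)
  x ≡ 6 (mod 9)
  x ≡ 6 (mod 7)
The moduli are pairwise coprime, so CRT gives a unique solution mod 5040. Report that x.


Product of moduli M = 16 · 5 · 9 · 7 = 5040.
Merge one congruence at a time:
  Start: x ≡ 11 (mod 16).
  Combine with x ≡ 2 (mod 5); new modulus lcm = 80.
    Write x = 11 + 16·t and substitute into x ≡ 2 (mod 5): 16·t ≡ 2 − 11 = -9 (mod 5).
    Reduce coefficients mod 5: 1·t ≡ 1 (mod 5).
    So t ≡ 1 (mod 5).
    Then x = 11 + 16·1 = 27, valid modulo lcm(16, 5) = 80: x ≡ 27 (mod 80).
  Combine with x ≡ 6 (mod 9); new modulus lcm = 720.
    Write x = 27 + 80·t and substitute into x ≡ 6 (mod 9): 80·t ≡ 6 − 27 = -21 (mod 9).
    Reduce coefficients mod 9: 8·t ≡ 6 (mod 9).
    The inverse of 8 mod 9 is 8 (since 8·8 = 64 = 7·9 + 1), so t ≡ 8·6 = 48 ≡ 3 (mod 9).
    Then x = 27 + 80·3 = 267, valid modulo lcm(80, 9) = 720: x ≡ 267 (mod 720).
  Combine with x ≡ 6 (mod 7); new modulus lcm = 5040.
    Write x = 267 + 720·t and substitute into x ≡ 6 (mod 7): 720·t ≡ 6 − 267 = -261 (mod 7).
    Reduce coefficients mod 7: 6·t ≡ 5 (mod 7).
    The inverse of 6 mod 7 is 6 (since 6·6 = 36 = 5·7 + 1), so t ≡ 6·5 = 30 ≡ 2 (mod 7).
    Then x = 267 + 720·2 = 1707, valid modulo lcm(720, 7) = 5040: x ≡ 1707 (mod 5040).
Verify against each original: 1707 mod 16 = 11, 1707 mod 5 = 2, 1707 mod 9 = 6, 1707 mod 7 = 6.

x ≡ 1707 (mod 5040).


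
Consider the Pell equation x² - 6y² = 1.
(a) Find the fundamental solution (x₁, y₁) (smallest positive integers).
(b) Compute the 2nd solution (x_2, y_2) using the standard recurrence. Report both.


Step 1: Find the fundamental solution (x₁, y₁) of x² - 6y² = 1.
  Expand √6 as a continued fraction. a₀ = ⌊√6⌋ = 2; iterate m_{k+1} = d_k·a_k − m_k, d_{k+1} = (6 − m_{k+1}²)/d_k, a_{k+1} = ⌊(a₀ + m_{k+1})/d_{k+1}⌋ (starting m₀ = 0, d₀ = 1), with convergents p_k = a_k·p_{k-1} + p_{k-2}, q_k = a_k·q_{k-1} + q_{k-2} (p₋₁ = 1, q₋₁ = 0):
  k = 0: a₀ = 2; p₀/q₀ = 2/1; p₀² − 6·q₀² = 4 − 6 = -2.
  k = 1: m = 2, d = 2, a = ⌊(2 + 2)/2⌋ = 2; p/q = (2·2 + 1)/(2·1 + 0) = 5/2; p² − 6·q² = 25 − 24 = 1.
  The first convergent with p² − 6·q² = 1 gives the fundamental solution (x₁, y₁) = (5, 2).
Step 2: Apply the recurrence (x_{n+1}, y_{n+1}) = (x₁x_n + 6y₁y_n, x₁y_n + y₁x_n) repeatedly.
  From (x_1, y_1) = (5, 2): x_2 = 5·5 + 6·2·2 = 49; y_2 = 5·2 + 2·5 = 20.
Step 3: Verify x_2² - 6·y_2² = 2401 - 2400 = 1 (should be 1). ✓

(x_1, y_1) = (5, 2); (x_2, y_2) = (49, 20).


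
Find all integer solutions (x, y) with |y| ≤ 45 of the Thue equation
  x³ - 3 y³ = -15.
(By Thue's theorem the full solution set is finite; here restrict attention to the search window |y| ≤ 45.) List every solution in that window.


The equation is x³ - 3y³ = -15. For fixed y, x³ = 3·y³ − 15, so a solution requires the RHS to be a perfect cube.
Strategy: iterate y from -45 to 45, compute RHS = 3·y³ − 15, and check whether it is a (positive or negative) perfect cube.
Check small values of y:
  y = 0: RHS = -15 is not a perfect cube.
  y = 1: RHS = -12 is not a perfect cube.
  y = -1: RHS = -18 is not a perfect cube.
  y = 2: RHS = 9 is not a perfect cube.
  y = -2: RHS = -39 is not a perfect cube.
  y = 3: RHS = 66 is not a perfect cube.
  y = -3: RHS = -96 is not a perfect cube.
Continuing the search up to |y| = 45 finds no solutions either.
No (x, y) in the scanned range satisfies the equation.

No integer solutions with |y| ≤ 45.


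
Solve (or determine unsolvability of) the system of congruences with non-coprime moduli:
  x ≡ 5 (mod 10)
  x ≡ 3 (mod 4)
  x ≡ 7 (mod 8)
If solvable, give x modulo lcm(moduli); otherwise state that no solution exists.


Moduli 10, 4, 8 are not pairwise coprime, so CRT works modulo lcm(m_i) when all pairwise compatibility conditions hold.
Pairwise compatibility: gcd(m_i, m_j) must divide a_i - a_j for every pair.
Merge one congruence at a time:
  Start: x ≡ 5 (mod 10).
  Combine with x ≡ 3 (mod 4): gcd(10, 4) = 2; 3 - 5 = -2, which IS divisible by 2, so compatible.
    Write x = 5 + 10·t and substitute into x ≡ 3 (mod 4): 10·t ≡ 3 − 5 = -2 (mod 4).
    Divide the congruence (and modulus) by g = 2: 5·t ≡ -1 (mod 2).
    Reduce coefficients mod 2: 1·t ≡ 1 (mod 2).
    So t ≡ 1 (mod 2).
    Then x = 5 + 10·1 = 15, valid modulo lcm(10, 4) = 20: x ≡ 15 (mod 20).
  Combine with x ≡ 7 (mod 8): gcd(20, 8) = 4; 7 - 15 = -8, which IS divisible by 4, so compatible.
    Write x = 15 + 20·t and substitute into x ≡ 7 (mod 8): 20·t ≡ 7 − 15 = -8 (mod 8).
    Divide the congruence (and modulus) by g = 4: 5·t ≡ -2 (mod 2).
    Reduce coefficients mod 2: 1·t ≡ 0 (mod 2).
    So t ≡ 0 (mod 2).
    Then x = 15 + 20·0 = 15, valid modulo lcm(20, 8) = 40: x ≡ 15 (mod 40).
Verify: 15 mod 10 = 5, 15 mod 4 = 3, 15 mod 8 = 7.

x ≡ 15 (mod 40).
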